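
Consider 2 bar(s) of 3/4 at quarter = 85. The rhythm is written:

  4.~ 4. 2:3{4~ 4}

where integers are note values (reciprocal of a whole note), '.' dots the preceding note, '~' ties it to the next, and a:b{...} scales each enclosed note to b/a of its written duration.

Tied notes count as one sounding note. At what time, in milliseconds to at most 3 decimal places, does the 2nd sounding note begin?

1. 0.0ms @ 0 + 2117.647ms (3)
2. 2117.647ms @ 3 + 2117.647ms (3)

note 2 onset = 3b = 2117.647ms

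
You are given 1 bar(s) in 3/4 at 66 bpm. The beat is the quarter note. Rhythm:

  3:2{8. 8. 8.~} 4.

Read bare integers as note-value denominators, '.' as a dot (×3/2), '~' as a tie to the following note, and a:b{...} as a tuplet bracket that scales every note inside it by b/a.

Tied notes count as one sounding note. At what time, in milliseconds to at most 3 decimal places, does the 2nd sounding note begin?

1. 0.0ms @ 0 + 454.545ms (1/2)
2. 454.545ms @ 1/2 + 454.545ms (1/2)
3. 909.091ms @ 1 + 1818.182ms (2)

note 2 onset = 1/2b = 454.545ms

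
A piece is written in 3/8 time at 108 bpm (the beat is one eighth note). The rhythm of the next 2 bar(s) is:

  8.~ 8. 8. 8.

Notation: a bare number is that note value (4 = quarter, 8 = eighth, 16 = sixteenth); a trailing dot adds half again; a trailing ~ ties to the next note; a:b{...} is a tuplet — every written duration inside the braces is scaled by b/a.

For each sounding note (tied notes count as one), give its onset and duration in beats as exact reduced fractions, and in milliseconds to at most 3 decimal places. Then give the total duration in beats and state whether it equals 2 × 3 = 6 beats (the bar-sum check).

1) 0.0ms=0b +1666.667ms=3b
2) 1666.667ms=3b +833.333ms=3/2b
3) 2500.0ms=9/2b +833.333ms=3/2b
Σ=6b of 6 (108bpm 3/8) — PASS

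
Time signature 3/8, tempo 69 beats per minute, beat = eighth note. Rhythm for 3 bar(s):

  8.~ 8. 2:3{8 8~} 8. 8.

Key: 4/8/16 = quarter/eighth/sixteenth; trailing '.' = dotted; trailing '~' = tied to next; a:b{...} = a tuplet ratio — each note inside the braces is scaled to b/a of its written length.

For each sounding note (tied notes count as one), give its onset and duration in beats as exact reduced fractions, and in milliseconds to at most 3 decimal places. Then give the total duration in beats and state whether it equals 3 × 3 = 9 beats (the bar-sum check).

1) 0.0ms=0b +2608.696ms=3b
2) 2608.696ms=3b +1304.348ms=3/2b
3) 3913.043ms=9/2b +2608.696ms=3b
4) 6521.739ms=15/2b +1304.348ms=3/2b
Σ=9b of 9 (69bpm 3/8) — PASS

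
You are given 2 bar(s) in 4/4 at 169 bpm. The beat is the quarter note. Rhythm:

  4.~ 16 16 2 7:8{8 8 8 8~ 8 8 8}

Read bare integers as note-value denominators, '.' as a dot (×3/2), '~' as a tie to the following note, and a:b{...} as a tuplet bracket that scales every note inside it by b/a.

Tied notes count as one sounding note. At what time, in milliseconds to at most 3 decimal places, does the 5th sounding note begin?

note 5 onset = 32/7b = 1622.992ms

1. 0.0ms @ 0 + 621.302ms (7/4)
2. 621.302ms @ 7/4 + 88.757ms (1/4)
3. 710.059ms @ 2 + 710.059ms (2)
4. 1420.118ms @ 4 + 202.874ms (4/7)
5. 1622.992ms @ 32/7 + 202.874ms (4/7)
6. 1825.866ms @ 36/7 + 202.874ms (4/7)
7. 2028.74ms @ 40/7 + 405.748ms (8/7)
8. 2434.489ms @ 48/7 + 202.874ms (4/7)
9. 2637.363ms @ 52/7 + 202.874ms (4/7)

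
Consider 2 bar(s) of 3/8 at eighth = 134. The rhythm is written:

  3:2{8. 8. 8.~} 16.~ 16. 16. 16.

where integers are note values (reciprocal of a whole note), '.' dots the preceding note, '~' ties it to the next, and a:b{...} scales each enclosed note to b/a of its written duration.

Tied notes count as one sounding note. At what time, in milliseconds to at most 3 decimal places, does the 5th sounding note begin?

note 5 onset = 21/4b = 2350.746ms

1. 0.0ms @ 0 + 447.761ms (1)
2. 447.761ms @ 1 + 447.761ms (1)
3. 895.522ms @ 2 + 1119.403ms (5/2)
4. 2014.925ms @ 9/2 + 335.821ms (3/4)
5. 2350.746ms @ 21/4 + 335.821ms (3/4)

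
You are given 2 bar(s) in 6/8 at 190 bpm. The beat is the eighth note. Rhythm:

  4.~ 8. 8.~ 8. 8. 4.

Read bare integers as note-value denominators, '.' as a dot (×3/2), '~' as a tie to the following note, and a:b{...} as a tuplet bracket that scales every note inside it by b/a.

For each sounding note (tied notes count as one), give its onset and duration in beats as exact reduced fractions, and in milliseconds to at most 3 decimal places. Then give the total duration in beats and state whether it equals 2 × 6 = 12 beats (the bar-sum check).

1) 0.0ms=0b +1421.053ms=9/2b
2) 1421.053ms=9/2b +947.368ms=3b
3) 2368.421ms=15/2b +473.684ms=3/2b
4) 2842.105ms=9b +947.368ms=3b
Σ=12b of 12 (190bpm 6/8) — PASS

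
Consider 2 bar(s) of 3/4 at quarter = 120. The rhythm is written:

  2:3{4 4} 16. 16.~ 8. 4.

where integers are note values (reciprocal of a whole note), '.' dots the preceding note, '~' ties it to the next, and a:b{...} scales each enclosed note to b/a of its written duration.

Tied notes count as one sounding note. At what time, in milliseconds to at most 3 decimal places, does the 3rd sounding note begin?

1. 0.0ms @ 0 + 750.0ms (3/2)
2. 750.0ms @ 3/2 + 750.0ms (3/2)
3. 1500.0ms @ 3 + 187.5ms (3/8)
4. 1687.5ms @ 27/8 + 562.5ms (9/8)
5. 2250.0ms @ 9/2 + 750.0ms (3/2)

note 3 onset = 3b = 1500.0ms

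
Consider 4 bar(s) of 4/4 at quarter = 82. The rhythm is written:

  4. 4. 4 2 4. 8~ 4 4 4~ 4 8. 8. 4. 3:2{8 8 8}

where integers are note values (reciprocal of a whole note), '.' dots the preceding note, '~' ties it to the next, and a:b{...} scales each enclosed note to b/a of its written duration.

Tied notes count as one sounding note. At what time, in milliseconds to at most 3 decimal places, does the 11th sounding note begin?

1. 0.0ms @ 0 + 1097.561ms (3/2)
2. 1097.561ms @ 3/2 + 1097.561ms (3/2)
3. 2195.122ms @ 3 + 731.707ms (1)
4. 2926.829ms @ 4 + 1463.415ms (2)
5. 4390.244ms @ 6 + 1097.561ms (3/2)
6. 5487.805ms @ 15/2 + 1097.561ms (3/2)
7. 6585.366ms @ 9 + 731.707ms (1)
8. 7317.073ms @ 10 + 1463.415ms (2)
9. 8780.488ms @ 12 + 548.78ms (3/4)
10. 9329.268ms @ 51/4 + 548.78ms (3/4)
11. 9878.049ms @ 27/2 + 1097.561ms (3/2)
12. 10975.61ms @ 15 + 243.902ms (1/3)
13. 11219.512ms @ 46/3 + 243.902ms (1/3)
14. 11463.415ms @ 47/3 + 243.902ms (1/3)

note 11 onset = 27/2b = 9878.049ms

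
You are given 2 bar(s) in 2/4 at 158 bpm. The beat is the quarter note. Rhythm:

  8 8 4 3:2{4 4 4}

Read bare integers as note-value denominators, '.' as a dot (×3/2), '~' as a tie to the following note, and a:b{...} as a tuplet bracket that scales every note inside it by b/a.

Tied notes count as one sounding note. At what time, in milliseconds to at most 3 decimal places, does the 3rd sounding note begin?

1. 0.0ms @ 0 + 189.873ms (1/2)
2. 189.873ms @ 1/2 + 189.873ms (1/2)
3. 379.747ms @ 1 + 379.747ms (1)
4. 759.494ms @ 2 + 253.165ms (2/3)
5. 1012.658ms @ 8/3 + 253.165ms (2/3)
6. 1265.823ms @ 10/3 + 253.165ms (2/3)

note 3 onset = 1b = 379.747ms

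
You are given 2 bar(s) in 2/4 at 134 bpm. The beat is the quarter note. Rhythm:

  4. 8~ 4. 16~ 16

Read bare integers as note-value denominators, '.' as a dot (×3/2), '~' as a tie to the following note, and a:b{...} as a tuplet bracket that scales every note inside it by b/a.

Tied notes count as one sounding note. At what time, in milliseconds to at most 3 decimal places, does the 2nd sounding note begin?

note 2 onset = 3/2b = 671.642ms

1. 0.0ms @ 0 + 671.642ms (3/2)
2. 671.642ms @ 3/2 + 895.522ms (2)
3. 1567.164ms @ 7/2 + 223.881ms (1/2)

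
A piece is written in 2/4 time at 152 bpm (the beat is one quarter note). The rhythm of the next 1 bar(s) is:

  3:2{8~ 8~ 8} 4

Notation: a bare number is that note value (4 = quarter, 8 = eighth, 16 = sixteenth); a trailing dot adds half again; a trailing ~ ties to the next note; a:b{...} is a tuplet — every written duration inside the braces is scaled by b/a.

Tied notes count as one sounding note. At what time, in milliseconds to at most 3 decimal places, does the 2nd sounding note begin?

note 2 onset = 1b = 394.737ms

1. 0.0ms @ 0 + 394.737ms (1)
2. 394.737ms @ 1 + 394.737ms (1)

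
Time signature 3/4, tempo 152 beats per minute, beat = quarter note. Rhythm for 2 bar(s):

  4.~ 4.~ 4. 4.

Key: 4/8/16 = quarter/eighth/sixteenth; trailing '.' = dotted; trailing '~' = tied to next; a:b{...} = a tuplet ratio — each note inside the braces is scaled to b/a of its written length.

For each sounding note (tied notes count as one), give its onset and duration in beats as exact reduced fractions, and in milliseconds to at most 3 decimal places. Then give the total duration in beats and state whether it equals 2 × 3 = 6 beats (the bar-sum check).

1) 0.0ms=0b +1776.316ms=9/2b
2) 1776.316ms=9/2b +592.105ms=3/2b
Σ=6b of 6 (152bpm 3/4) — PASS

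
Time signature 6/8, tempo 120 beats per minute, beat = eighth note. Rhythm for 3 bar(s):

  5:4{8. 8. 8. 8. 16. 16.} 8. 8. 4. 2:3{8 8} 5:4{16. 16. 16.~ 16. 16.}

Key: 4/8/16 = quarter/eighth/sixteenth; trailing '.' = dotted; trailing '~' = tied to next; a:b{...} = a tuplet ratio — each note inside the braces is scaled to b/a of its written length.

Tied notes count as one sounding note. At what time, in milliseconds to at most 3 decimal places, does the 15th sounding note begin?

1. 0.0ms @ 0 + 600.0ms (6/5)
2. 600.0ms @ 6/5 + 600.0ms (6/5)
3. 1200.0ms @ 12/5 + 600.0ms (6/5)
4. 1800.0ms @ 18/5 + 600.0ms (6/5)
5. 2400.0ms @ 24/5 + 300.0ms (3/5)
6. 2700.0ms @ 27/5 + 300.0ms (3/5)
7. 3000.0ms @ 6 + 750.0ms (3/2)
8. 3750.0ms @ 15/2 + 750.0ms (3/2)
9. 4500.0ms @ 9 + 1500.0ms (3)
10. 6000.0ms @ 12 + 750.0ms (3/2)
11. 6750.0ms @ 27/2 + 750.0ms (3/2)
12. 7500.0ms @ 15 + 300.0ms (3/5)
13. 7800.0ms @ 78/5 + 300.0ms (3/5)
14. 8100.0ms @ 81/5 + 600.0ms (6/5)
15. 8700.0ms @ 87/5 + 300.0ms (3/5)

note 15 onset = 87/5b = 8700.0ms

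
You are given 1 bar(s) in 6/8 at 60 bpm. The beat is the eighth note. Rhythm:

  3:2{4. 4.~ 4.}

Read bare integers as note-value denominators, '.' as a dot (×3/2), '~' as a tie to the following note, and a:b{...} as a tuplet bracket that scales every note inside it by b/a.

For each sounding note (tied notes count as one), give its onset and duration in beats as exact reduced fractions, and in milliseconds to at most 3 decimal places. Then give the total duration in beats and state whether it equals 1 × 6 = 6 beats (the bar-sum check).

1) 0.0ms=0b +2000.0ms=2b
2) 2000.0ms=2b +4000.0ms=4b
Σ=6b of 6 (60bpm 6/8) — PASS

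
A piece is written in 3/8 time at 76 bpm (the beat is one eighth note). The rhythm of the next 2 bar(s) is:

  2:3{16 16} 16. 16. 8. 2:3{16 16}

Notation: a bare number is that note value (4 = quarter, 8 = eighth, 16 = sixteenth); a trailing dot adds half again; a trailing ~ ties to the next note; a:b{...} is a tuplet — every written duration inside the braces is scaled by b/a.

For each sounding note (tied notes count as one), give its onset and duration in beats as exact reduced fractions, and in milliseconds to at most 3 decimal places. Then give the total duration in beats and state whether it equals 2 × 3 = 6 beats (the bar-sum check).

1) 0.0ms=0b +592.105ms=3/4b
2) 592.105ms=3/4b +592.105ms=3/4b
3) 1184.211ms=3/2b +592.105ms=3/4b
4) 1776.316ms=9/4b +592.105ms=3/4b
5) 2368.421ms=3b +1184.211ms=3/2b
6) 3552.632ms=9/2b +592.105ms=3/4b
7) 4144.737ms=21/4b +592.105ms=3/4b
Σ=6b of 6 (76bpm 3/8) — PASS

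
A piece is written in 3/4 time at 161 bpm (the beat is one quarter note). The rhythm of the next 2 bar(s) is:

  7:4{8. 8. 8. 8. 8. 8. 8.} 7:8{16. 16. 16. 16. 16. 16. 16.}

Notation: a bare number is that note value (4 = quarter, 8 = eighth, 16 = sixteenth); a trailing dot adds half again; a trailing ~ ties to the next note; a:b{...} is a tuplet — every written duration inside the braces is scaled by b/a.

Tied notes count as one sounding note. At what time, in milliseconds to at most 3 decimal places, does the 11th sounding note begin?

note 11 onset = 30/7b = 1597.161ms

1. 0.0ms @ 0 + 159.716ms (3/7)
2. 159.716ms @ 3/7 + 159.716ms (3/7)
3. 319.432ms @ 6/7 + 159.716ms (3/7)
4. 479.148ms @ 9/7 + 159.716ms (3/7)
5. 638.864ms @ 12/7 + 159.716ms (3/7)
6. 798.58ms @ 15/7 + 159.716ms (3/7)
7. 958.296ms @ 18/7 + 159.716ms (3/7)
8. 1118.012ms @ 3 + 159.716ms (3/7)
9. 1277.728ms @ 24/7 + 159.716ms (3/7)
10. 1437.445ms @ 27/7 + 159.716ms (3/7)
11. 1597.161ms @ 30/7 + 159.716ms (3/7)
12. 1756.877ms @ 33/7 + 159.716ms (3/7)
13. 1916.593ms @ 36/7 + 159.716ms (3/7)
14. 2076.309ms @ 39/7 + 159.716ms (3/7)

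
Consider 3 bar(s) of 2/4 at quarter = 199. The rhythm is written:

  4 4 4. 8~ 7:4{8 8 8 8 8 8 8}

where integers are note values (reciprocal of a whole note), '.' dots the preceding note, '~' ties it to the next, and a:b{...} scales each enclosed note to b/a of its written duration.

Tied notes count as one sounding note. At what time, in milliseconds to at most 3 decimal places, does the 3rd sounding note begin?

1. 0.0ms @ 0 + 301.508ms (1)
2. 301.508ms @ 1 + 301.508ms (1)
3. 603.015ms @ 2 + 452.261ms (3/2)
4. 1055.276ms @ 7/2 + 236.899ms (11/14)
5. 1292.175ms @ 30/7 + 86.145ms (2/7)
6. 1378.32ms @ 32/7 + 86.145ms (2/7)
7. 1464.465ms @ 34/7 + 86.145ms (2/7)
8. 1550.61ms @ 36/7 + 86.145ms (2/7)
9. 1636.755ms @ 38/7 + 86.145ms (2/7)
10. 1722.9ms @ 40/7 + 86.145ms (2/7)

note 3 onset = 2b = 603.015ms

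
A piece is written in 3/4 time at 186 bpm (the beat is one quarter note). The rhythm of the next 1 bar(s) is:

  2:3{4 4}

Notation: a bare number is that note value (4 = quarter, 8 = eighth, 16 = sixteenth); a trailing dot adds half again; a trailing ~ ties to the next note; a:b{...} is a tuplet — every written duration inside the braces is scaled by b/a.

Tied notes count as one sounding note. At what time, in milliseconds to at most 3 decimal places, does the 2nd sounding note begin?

1. 0.0ms @ 0 + 483.871ms (3/2)
2. 483.871ms @ 3/2 + 483.871ms (3/2)

note 2 onset = 3/2b = 483.871ms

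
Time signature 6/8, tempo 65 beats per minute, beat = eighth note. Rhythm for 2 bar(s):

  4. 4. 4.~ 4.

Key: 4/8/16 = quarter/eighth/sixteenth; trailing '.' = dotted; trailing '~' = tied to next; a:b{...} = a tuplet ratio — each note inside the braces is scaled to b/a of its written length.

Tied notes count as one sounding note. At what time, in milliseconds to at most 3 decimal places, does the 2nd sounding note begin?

note 2 onset = 3b = 2769.231ms

1. 0.0ms @ 0 + 2769.231ms (3)
2. 2769.231ms @ 3 + 2769.231ms (3)
3. 5538.462ms @ 6 + 5538.462ms (6)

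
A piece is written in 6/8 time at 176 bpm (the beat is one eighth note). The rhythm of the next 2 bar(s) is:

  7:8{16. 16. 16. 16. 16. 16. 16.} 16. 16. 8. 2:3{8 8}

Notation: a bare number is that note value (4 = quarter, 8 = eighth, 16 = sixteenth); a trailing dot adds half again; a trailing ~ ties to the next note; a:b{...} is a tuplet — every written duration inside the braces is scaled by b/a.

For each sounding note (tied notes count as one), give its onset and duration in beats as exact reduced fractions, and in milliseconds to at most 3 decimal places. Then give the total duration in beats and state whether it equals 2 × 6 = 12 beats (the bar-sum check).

1) 0.0ms=0b +292.208ms=6/7b
2) 292.208ms=6/7b +292.208ms=6/7b
3) 584.416ms=12/7b +292.208ms=6/7b
4) 876.623ms=18/7b +292.208ms=6/7b
5) 1168.831ms=24/7b +292.208ms=6/7b
6) 1461.039ms=30/7b +292.208ms=6/7b
7) 1753.247ms=36/7b +292.208ms=6/7b
8) 2045.455ms=6b +255.682ms=3/4b
9) 2301.136ms=27/4b +255.682ms=3/4b
10) 2556.818ms=15/2b +511.364ms=3/2b
11) 3068.182ms=9b +511.364ms=3/2b
12) 3579.545ms=21/2b +511.364ms=3/2b
Σ=12b of 12 (176bpm 6/8) — PASS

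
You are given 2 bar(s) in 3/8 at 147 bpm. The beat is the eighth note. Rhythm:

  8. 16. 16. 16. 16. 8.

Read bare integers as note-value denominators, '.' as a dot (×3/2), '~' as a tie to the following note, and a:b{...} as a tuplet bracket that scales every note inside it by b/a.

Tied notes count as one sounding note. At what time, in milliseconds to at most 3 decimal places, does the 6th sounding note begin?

1. 0.0ms @ 0 + 612.245ms (3/2)
2. 612.245ms @ 3/2 + 306.122ms (3/4)
3. 918.367ms @ 9/4 + 306.122ms (3/4)
4. 1224.49ms @ 3 + 306.122ms (3/4)
5. 1530.612ms @ 15/4 + 306.122ms (3/4)
6. 1836.735ms @ 9/2 + 612.245ms (3/2)

note 6 onset = 9/2b = 1836.735ms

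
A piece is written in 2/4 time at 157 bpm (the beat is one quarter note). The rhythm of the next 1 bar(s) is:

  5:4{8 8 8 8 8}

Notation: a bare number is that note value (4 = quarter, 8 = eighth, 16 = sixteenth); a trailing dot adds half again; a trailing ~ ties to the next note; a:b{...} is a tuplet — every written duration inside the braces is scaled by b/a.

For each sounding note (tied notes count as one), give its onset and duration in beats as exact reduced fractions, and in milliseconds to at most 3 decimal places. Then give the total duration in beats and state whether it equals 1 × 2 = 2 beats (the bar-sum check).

1) 0.0ms=0b +152.866ms=2/5b
2) 152.866ms=2/5b +152.866ms=2/5b
3) 305.732ms=4/5b +152.866ms=2/5b
4) 458.599ms=6/5b +152.866ms=2/5b
5) 611.465ms=8/5b +152.866ms=2/5b
Σ=2b of 2 (157bpm 2/4) — PASS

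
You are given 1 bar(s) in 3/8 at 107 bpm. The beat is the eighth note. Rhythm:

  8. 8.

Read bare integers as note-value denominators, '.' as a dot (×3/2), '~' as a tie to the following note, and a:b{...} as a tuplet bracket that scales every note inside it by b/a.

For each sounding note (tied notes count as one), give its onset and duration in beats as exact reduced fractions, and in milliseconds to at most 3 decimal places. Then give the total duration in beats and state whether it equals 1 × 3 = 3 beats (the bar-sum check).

1) 0.0ms=0b +841.121ms=3/2b
2) 841.121ms=3/2b +841.121ms=3/2b
Σ=3b of 3 (107bpm 3/8) — PASS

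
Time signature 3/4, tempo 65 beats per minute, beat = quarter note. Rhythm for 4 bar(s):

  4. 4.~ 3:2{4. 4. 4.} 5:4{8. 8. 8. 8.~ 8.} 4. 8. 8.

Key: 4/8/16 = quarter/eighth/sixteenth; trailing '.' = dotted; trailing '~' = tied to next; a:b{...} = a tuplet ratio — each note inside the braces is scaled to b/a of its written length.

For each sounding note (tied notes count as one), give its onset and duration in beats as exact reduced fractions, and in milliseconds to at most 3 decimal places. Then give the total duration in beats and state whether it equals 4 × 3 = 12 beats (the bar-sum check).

1) 0.0ms=0b +1384.615ms=3/2b
2) 1384.615ms=3/2b +2307.692ms=5/2b
3) 3692.308ms=4b +923.077ms=1b
4) 4615.385ms=5b +923.077ms=1b
5) 5538.462ms=6b +553.846ms=3/5b
6) 6092.308ms=33/5b +553.846ms=3/5b
7) 6646.154ms=36/5b +553.846ms=3/5b
8) 7200.0ms=39/5b +1107.692ms=6/5b
9) 8307.692ms=9b +1384.615ms=3/2b
10) 9692.308ms=21/2b +692.308ms=3/4b
11) 10384.615ms=45/4b +692.308ms=3/4b
Σ=12b of 12 (65bpm 3/4) — PASS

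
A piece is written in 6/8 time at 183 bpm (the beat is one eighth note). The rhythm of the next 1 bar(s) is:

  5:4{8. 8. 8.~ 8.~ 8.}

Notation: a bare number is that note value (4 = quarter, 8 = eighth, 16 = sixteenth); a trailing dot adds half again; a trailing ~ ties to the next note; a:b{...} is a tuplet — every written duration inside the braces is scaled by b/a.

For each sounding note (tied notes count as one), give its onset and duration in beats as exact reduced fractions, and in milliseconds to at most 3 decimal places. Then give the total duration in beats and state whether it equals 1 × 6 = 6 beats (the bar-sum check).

1) 0.0ms=0b +393.443ms=6/5b
2) 393.443ms=6/5b +393.443ms=6/5b
3) 786.885ms=12/5b +1180.328ms=18/5b
Σ=6b of 6 (183bpm 6/8) — PASS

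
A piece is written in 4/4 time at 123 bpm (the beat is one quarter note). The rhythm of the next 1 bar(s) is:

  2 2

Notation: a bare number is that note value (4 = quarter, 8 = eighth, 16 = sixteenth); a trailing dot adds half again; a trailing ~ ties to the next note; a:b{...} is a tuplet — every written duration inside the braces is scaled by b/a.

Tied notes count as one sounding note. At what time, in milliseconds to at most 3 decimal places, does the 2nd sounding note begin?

1. 0.0ms @ 0 + 975.61ms (2)
2. 975.61ms @ 2 + 975.61ms (2)

note 2 onset = 2b = 975.61ms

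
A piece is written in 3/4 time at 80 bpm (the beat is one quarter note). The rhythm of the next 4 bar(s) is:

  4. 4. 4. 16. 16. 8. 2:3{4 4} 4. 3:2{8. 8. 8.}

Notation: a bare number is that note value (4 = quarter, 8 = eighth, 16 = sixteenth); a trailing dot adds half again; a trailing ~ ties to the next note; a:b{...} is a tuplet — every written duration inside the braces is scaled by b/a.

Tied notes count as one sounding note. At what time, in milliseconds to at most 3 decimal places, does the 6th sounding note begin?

1. 0.0ms @ 0 + 1125.0ms (3/2)
2. 1125.0ms @ 3/2 + 1125.0ms (3/2)
3. 2250.0ms @ 3 + 1125.0ms (3/2)
4. 3375.0ms @ 9/2 + 281.25ms (3/8)
5. 3656.25ms @ 39/8 + 281.25ms (3/8)
6. 3937.5ms @ 21/4 + 562.5ms (3/4)
7. 4500.0ms @ 6 + 1125.0ms (3/2)
8. 5625.0ms @ 15/2 + 1125.0ms (3/2)
9. 6750.0ms @ 9 + 1125.0ms (3/2)
10. 7875.0ms @ 21/2 + 375.0ms (1/2)
11. 8250.0ms @ 11 + 375.0ms (1/2)
12. 8625.0ms @ 23/2 + 375.0ms (1/2)

note 6 onset = 21/4b = 3937.5ms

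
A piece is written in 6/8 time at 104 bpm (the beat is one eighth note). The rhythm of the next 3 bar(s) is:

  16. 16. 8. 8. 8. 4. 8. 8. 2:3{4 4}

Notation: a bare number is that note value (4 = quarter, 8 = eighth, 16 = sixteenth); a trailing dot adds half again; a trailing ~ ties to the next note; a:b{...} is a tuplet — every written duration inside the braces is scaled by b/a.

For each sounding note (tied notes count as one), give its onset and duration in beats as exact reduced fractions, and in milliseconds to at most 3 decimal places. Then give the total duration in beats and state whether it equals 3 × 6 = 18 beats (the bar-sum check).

1) 0.0ms=0b +432.692ms=3/4b
2) 432.692ms=3/4b +432.692ms=3/4b
3) 865.385ms=3/2b +865.385ms=3/2b
4) 1730.769ms=3b +865.385ms=3/2b
5) 2596.154ms=9/2b +865.385ms=3/2b
6) 3461.538ms=6b +1730.769ms=3b
7) 5192.308ms=9b +865.385ms=3/2b
8) 6057.692ms=21/2b +865.385ms=3/2b
9) 6923.077ms=12b +1730.769ms=3b
10) 8653.846ms=15b +1730.769ms=3b
Σ=18b of 18 (104bpm 6/8) — PASS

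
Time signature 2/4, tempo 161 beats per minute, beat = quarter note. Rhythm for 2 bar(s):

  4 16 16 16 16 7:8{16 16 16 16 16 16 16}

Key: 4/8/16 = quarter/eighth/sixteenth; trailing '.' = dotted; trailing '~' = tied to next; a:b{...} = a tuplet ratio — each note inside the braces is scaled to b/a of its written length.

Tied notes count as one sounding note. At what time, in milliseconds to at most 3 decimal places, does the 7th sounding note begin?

1. 0.0ms @ 0 + 372.671ms (1)
2. 372.671ms @ 1 + 93.168ms (1/4)
3. 465.839ms @ 5/4 + 93.168ms (1/4)
4. 559.006ms @ 3/2 + 93.168ms (1/4)
5. 652.174ms @ 7/4 + 93.168ms (1/4)
6. 745.342ms @ 2 + 106.477ms (2/7)
7. 851.819ms @ 16/7 + 106.477ms (2/7)
8. 958.296ms @ 18/7 + 106.477ms (2/7)
9. 1064.774ms @ 20/7 + 106.477ms (2/7)
10. 1171.251ms @ 22/7 + 106.477ms (2/7)
11. 1277.728ms @ 24/7 + 106.477ms (2/7)
12. 1384.206ms @ 26/7 + 106.477ms (2/7)

note 7 onset = 16/7b = 851.819ms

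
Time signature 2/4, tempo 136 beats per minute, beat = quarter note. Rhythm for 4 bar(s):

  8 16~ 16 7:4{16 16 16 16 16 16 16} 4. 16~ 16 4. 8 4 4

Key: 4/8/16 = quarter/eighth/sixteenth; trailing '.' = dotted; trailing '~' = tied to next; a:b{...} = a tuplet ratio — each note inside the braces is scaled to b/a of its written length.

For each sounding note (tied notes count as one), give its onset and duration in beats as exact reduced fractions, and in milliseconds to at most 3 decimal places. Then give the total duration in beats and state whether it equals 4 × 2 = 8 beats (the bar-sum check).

1) 0.0ms=0b +220.588ms=1/2b
2) 220.588ms=1/2b +220.588ms=1/2b
3) 441.176ms=1b +63.025ms=1/7b
4) 504.202ms=8/7b +63.025ms=1/7b
5) 567.227ms=9/7b +63.025ms=1/7b
6) 630.252ms=10/7b +63.025ms=1/7b
7) 693.277ms=11/7b +63.025ms=1/7b
8) 756.303ms=12/7b +63.025ms=1/7b
9) 819.328ms=13/7b +63.025ms=1/7b
10) 882.353ms=2b +661.765ms=3/2b
11) 1544.118ms=7/2b +220.588ms=1/2b
12) 1764.706ms=4b +661.765ms=3/2b
13) 2426.471ms=11/2b +220.588ms=1/2b
14) 2647.059ms=6b +441.176ms=1b
15) 3088.235ms=7b +441.176ms=1b
Σ=8b of 8 (136bpm 2/4) — PASS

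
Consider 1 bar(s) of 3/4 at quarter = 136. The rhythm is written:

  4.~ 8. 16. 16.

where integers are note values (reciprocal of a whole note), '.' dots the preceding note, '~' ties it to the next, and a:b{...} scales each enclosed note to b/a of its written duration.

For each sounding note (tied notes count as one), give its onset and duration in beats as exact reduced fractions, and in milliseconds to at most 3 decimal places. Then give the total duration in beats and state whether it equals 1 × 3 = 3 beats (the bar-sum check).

1) 0.0ms=0b +992.647ms=9/4b
2) 992.647ms=9/4b +165.441ms=3/8b
3) 1158.088ms=21/8b +165.441ms=3/8b
Σ=3b of 3 (136bpm 3/4) — PASS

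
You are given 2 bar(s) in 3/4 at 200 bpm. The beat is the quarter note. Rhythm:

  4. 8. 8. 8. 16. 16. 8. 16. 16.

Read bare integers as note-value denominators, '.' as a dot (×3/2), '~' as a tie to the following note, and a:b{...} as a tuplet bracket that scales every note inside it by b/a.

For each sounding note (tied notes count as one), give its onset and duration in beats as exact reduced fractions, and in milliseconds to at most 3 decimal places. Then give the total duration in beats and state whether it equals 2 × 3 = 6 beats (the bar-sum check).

1) 0.0ms=0b +450.0ms=3/2b
2) 450.0ms=3/2b +225.0ms=3/4b
3) 675.0ms=9/4b +225.0ms=3/4b
4) 900.0ms=3b +225.0ms=3/4b
5) 1125.0ms=15/4b +112.5ms=3/8b
6) 1237.5ms=33/8b +112.5ms=3/8b
7) 1350.0ms=9/2b +225.0ms=3/4b
8) 1575.0ms=21/4b +112.5ms=3/8b
9) 1687.5ms=45/8b +112.5ms=3/8b
Σ=6b of 6 (200bpm 3/4) — PASS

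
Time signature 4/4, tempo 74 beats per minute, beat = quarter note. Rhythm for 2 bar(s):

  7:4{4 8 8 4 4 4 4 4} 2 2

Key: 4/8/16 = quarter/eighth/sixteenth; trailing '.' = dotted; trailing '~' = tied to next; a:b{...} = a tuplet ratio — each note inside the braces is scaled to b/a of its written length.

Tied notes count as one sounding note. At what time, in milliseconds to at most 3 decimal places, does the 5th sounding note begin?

note 5 onset = 12/7b = 1389.961ms

1. 0.0ms @ 0 + 463.32ms (4/7)
2. 463.32ms @ 4/7 + 231.66ms (2/7)
3. 694.981ms @ 6/7 + 231.66ms (2/7)
4. 926.641ms @ 8/7 + 463.32ms (4/7)
5. 1389.961ms @ 12/7 + 463.32ms (4/7)
6. 1853.282ms @ 16/7 + 463.32ms (4/7)
7. 2316.602ms @ 20/7 + 463.32ms (4/7)
8. 2779.923ms @ 24/7 + 463.32ms (4/7)
9. 3243.243ms @ 4 + 1621.622ms (2)
10. 4864.865ms @ 6 + 1621.622ms (2)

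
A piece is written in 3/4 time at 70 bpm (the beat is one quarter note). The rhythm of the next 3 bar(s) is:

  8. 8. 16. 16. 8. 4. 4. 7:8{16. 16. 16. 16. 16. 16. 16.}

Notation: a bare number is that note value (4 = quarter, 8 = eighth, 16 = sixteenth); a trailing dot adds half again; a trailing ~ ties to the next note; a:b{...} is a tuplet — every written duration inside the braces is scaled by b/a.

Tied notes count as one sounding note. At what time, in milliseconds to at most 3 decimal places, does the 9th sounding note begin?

1. 0.0ms @ 0 + 642.857ms (3/4)
2. 642.857ms @ 3/4 + 642.857ms (3/4)
3. 1285.714ms @ 3/2 + 321.429ms (3/8)
4. 1607.143ms @ 15/8 + 321.429ms (3/8)
5. 1928.571ms @ 9/4 + 642.857ms (3/4)
6. 2571.429ms @ 3 + 1285.714ms (3/2)
7. 3857.143ms @ 9/2 + 1285.714ms (3/2)
8. 5142.857ms @ 6 + 367.347ms (3/7)
9. 5510.204ms @ 45/7 + 367.347ms (3/7)
10. 5877.551ms @ 48/7 + 367.347ms (3/7)
11. 6244.898ms @ 51/7 + 367.347ms (3/7)
12. 6612.245ms @ 54/7 + 367.347ms (3/7)
13. 6979.592ms @ 57/7 + 367.347ms (3/7)
14. 7346.939ms @ 60/7 + 367.347ms (3/7)

note 9 onset = 45/7b = 5510.204ms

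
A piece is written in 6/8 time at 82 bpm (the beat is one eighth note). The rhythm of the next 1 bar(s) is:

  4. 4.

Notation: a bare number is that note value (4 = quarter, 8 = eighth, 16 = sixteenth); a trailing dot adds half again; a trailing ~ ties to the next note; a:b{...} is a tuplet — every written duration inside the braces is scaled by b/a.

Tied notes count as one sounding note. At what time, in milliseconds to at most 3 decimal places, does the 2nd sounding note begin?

note 2 onset = 3b = 2195.122ms

1. 0.0ms @ 0 + 2195.122ms (3)
2. 2195.122ms @ 3 + 2195.122ms (3)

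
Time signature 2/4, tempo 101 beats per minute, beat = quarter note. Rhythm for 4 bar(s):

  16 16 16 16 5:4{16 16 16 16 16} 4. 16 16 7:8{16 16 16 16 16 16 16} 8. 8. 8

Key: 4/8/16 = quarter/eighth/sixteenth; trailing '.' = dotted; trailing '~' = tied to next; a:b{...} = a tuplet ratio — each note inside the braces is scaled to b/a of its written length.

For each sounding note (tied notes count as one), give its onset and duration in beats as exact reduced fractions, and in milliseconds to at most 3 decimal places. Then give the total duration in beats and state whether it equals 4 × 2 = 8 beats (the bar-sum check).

1) 0.0ms=0b +148.515ms=1/4b
2) 148.515ms=1/4b +148.515ms=1/4b
3) 297.03ms=1/2b +148.515ms=1/4b
4) 445.545ms=3/4b +148.515ms=1/4b
5) 594.059ms=1b +118.812ms=1/5b
6) 712.871ms=6/5b +118.812ms=1/5b
7) 831.683ms=7/5b +118.812ms=1/5b
8) 950.495ms=8/5b +118.812ms=1/5b
9) 1069.307ms=9/5b +118.812ms=1/5b
10) 1188.119ms=2b +891.089ms=3/2b
11) 2079.208ms=7/2b +148.515ms=1/4b
12) 2227.723ms=15/4b +148.515ms=1/4b
13) 2376.238ms=4b +169.731ms=2/7b
14) 2545.969ms=30/7b +169.731ms=2/7b
15) 2715.7ms=32/7b +169.731ms=2/7b
16) 2885.431ms=34/7b +169.731ms=2/7b
17) 3055.163ms=36/7b +169.731ms=2/7b
18) 3224.894ms=38/7b +169.731ms=2/7b
19) 3394.625ms=40/7b +169.731ms=2/7b
20) 3564.356ms=6b +445.545ms=3/4b
21) 4009.901ms=27/4b +445.545ms=3/4b
22) 4455.446ms=15/2b +297.03ms=1/2b
Σ=8b of 8 (101bpm 2/4) — PASS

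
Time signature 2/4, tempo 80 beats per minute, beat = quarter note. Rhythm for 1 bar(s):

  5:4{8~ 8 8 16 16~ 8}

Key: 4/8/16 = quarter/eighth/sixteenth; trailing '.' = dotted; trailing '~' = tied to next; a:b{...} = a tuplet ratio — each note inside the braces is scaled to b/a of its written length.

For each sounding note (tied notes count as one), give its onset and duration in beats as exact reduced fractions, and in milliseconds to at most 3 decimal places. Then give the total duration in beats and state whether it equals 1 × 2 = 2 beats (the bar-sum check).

1) 0.0ms=0b +600.0ms=4/5b
2) 600.0ms=4/5b +300.0ms=2/5b
3) 900.0ms=6/5b +150.0ms=1/5b
4) 1050.0ms=7/5b +450.0ms=3/5b
Σ=2b of 2 (80bpm 2/4) — PASS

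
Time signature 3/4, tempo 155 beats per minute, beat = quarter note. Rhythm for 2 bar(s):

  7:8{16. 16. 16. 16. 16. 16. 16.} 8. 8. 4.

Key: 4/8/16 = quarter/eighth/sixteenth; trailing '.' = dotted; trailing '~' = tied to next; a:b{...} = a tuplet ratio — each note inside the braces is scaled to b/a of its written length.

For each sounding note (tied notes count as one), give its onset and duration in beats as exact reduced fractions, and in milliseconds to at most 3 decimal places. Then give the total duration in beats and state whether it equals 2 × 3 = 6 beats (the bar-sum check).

1) 0.0ms=0b +165.899ms=3/7b
2) 165.899ms=3/7b +165.899ms=3/7b
3) 331.797ms=6/7b +165.899ms=3/7b
4) 497.696ms=9/7b +165.899ms=3/7b
5) 663.594ms=12/7b +165.899ms=3/7b
6) 829.493ms=15/7b +165.899ms=3/7b
7) 995.392ms=18/7b +165.899ms=3/7b
8) 1161.29ms=3b +290.323ms=3/4b
9) 1451.613ms=15/4b +290.323ms=3/4b
10) 1741.935ms=9/2b +580.645ms=3/2b
Σ=6b of 6 (155bpm 3/4) — PASS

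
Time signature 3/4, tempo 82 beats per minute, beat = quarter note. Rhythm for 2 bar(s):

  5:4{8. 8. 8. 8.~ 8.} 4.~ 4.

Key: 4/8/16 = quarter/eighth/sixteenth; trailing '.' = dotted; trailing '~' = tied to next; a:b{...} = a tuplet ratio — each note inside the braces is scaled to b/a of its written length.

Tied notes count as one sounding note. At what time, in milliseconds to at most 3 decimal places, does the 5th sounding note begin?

1. 0.0ms @ 0 + 439.024ms (3/5)
2. 439.024ms @ 3/5 + 439.024ms (3/5)
3. 878.049ms @ 6/5 + 439.024ms (3/5)
4. 1317.073ms @ 9/5 + 878.049ms (6/5)
5. 2195.122ms @ 3 + 2195.122ms (3)

note 5 onset = 3b = 2195.122ms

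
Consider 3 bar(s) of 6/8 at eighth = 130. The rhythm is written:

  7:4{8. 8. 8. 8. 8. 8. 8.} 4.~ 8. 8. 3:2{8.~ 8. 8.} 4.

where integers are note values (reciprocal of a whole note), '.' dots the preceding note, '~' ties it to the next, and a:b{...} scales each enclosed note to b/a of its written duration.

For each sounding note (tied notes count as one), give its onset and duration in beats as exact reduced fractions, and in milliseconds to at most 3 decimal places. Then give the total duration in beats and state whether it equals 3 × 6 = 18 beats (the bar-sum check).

1) 0.0ms=0b +395.604ms=6/7b
2) 395.604ms=6/7b +395.604ms=6/7b
3) 791.209ms=12/7b +395.604ms=6/7b
4) 1186.813ms=18/7b +395.604ms=6/7b
5) 1582.418ms=24/7b +395.604ms=6/7b
6) 1978.022ms=30/7b +395.604ms=6/7b
7) 2373.626ms=36/7b +395.604ms=6/7b
8) 2769.231ms=6b +2076.923ms=9/2b
9) 4846.154ms=21/2b +692.308ms=3/2b
10) 5538.462ms=12b +923.077ms=2b
11) 6461.538ms=14b +461.538ms=1b
12) 6923.077ms=15b +1384.615ms=3b
Σ=18b of 18 (130bpm 6/8) — PASS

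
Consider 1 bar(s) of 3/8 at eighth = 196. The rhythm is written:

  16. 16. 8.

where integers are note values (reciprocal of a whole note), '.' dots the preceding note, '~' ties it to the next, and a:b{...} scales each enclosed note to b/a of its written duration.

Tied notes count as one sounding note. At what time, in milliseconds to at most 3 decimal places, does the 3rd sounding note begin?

note 3 onset = 3/2b = 459.184ms

1. 0.0ms @ 0 + 229.592ms (3/4)
2. 229.592ms @ 3/4 + 229.592ms (3/4)
3. 459.184ms @ 3/2 + 459.184ms (3/2)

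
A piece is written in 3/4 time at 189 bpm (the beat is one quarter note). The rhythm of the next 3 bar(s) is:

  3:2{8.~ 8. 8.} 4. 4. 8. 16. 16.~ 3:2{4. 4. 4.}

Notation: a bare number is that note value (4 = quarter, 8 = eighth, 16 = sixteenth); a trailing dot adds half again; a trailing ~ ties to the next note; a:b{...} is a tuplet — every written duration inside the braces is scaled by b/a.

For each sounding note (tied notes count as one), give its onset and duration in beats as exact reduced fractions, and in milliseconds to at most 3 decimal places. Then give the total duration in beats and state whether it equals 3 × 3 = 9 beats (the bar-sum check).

1) 0.0ms=0b +317.46ms=1b
2) 317.46ms=1b +158.73ms=1/2b
3) 476.19ms=3/2b +476.19ms=3/2b
4) 952.381ms=3b +476.19ms=3/2b
5) 1428.571ms=9/2b +238.095ms=3/4b
6) 1666.667ms=21/4b +119.048ms=3/8b
7) 1785.714ms=45/8b +436.508ms=11/8b
8) 2222.222ms=7b +317.46ms=1b
9) 2539.683ms=8b +317.46ms=1b
Σ=9b of 9 (189bpm 3/4) — PASS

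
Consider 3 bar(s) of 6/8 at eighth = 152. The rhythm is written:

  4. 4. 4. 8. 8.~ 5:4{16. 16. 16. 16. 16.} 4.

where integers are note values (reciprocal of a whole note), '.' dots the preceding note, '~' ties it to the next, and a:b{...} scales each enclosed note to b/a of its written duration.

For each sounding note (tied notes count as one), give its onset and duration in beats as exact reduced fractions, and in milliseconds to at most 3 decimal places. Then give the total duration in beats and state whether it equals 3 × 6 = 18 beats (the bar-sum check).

1) 0.0ms=0b +1184.211ms=3b
2) 1184.211ms=3b +1184.211ms=3b
3) 2368.421ms=6b +1184.211ms=3b
4) 3552.632ms=9b +592.105ms=3/2b
5) 4144.737ms=21/2b +828.947ms=21/10b
6) 4973.684ms=63/5b +236.842ms=3/5b
7) 5210.526ms=66/5b +236.842ms=3/5b
8) 5447.368ms=69/5b +236.842ms=3/5b
9) 5684.211ms=72/5b +236.842ms=3/5b
10) 5921.053ms=15b +1184.211ms=3b
Σ=18b of 18 (152bpm 6/8) — PASS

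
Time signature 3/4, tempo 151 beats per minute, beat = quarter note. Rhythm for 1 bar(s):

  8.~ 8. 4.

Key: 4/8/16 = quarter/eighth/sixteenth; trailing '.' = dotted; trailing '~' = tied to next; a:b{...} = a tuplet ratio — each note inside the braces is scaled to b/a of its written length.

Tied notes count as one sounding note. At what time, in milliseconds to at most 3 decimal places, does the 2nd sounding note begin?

1. 0.0ms @ 0 + 596.026ms (3/2)
2. 596.026ms @ 3/2 + 596.026ms (3/2)

note 2 onset = 3/2b = 596.026ms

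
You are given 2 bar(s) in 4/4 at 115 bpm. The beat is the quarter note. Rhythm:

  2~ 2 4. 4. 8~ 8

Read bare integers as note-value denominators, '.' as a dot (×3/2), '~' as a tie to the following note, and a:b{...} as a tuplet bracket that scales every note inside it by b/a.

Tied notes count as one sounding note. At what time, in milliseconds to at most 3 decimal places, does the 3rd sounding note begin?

1. 0.0ms @ 0 + 2086.957ms (4)
2. 2086.957ms @ 4 + 782.609ms (3/2)
3. 2869.565ms @ 11/2 + 782.609ms (3/2)
4. 3652.174ms @ 7 + 521.739ms (1)

note 3 onset = 11/2b = 2869.565ms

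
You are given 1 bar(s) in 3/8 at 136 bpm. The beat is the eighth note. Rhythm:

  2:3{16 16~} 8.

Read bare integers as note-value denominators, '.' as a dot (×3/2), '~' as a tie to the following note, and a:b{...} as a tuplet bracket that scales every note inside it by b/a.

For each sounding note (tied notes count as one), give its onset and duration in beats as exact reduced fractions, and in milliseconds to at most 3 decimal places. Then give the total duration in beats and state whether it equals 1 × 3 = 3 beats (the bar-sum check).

1) 0.0ms=0b +330.882ms=3/4b
2) 330.882ms=3/4b +992.647ms=9/4b
Σ=3b of 3 (136bpm 3/8) — PASS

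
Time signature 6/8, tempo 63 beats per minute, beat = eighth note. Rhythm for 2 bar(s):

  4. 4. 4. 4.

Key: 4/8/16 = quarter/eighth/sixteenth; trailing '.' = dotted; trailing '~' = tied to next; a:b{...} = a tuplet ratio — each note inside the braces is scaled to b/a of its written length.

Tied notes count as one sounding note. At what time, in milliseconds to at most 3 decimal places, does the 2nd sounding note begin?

note 2 onset = 3b = 2857.143ms

1. 0.0ms @ 0 + 2857.143ms (3)
2. 2857.143ms @ 3 + 2857.143ms (3)
3. 5714.286ms @ 6 + 2857.143ms (3)
4. 8571.429ms @ 9 + 2857.143ms (3)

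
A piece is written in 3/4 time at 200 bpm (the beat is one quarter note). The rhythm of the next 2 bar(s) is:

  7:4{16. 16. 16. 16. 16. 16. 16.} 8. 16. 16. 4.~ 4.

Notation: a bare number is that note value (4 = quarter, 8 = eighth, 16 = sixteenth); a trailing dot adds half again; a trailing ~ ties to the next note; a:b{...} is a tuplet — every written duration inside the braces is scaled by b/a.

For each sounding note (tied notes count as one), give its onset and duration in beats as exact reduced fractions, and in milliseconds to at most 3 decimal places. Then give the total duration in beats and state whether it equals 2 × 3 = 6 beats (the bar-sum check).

1) 0.0ms=0b +64.286ms=3/14b
2) 64.286ms=3/14b +64.286ms=3/14b
3) 128.571ms=3/7b +64.286ms=3/14b
4) 192.857ms=9/14b +64.286ms=3/14b
5) 257.143ms=6/7b +64.286ms=3/14b
6) 321.429ms=15/14b +64.286ms=3/14b
7) 385.714ms=9/7b +64.286ms=3/14b
8) 450.0ms=3/2b +225.0ms=3/4b
9) 675.0ms=9/4b +112.5ms=3/8b
10) 787.5ms=21/8b +112.5ms=3/8b
11) 900.0ms=3b +900.0ms=3b
Σ=6b of 6 (200bpm 3/4) — PASS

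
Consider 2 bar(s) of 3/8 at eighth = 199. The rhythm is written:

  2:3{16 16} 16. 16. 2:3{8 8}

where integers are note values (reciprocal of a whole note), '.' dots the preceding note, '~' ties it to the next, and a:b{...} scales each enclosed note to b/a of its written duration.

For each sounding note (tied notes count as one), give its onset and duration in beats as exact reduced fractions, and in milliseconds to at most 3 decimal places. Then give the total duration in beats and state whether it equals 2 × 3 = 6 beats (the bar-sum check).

1) 0.0ms=0b +226.131ms=3/4b
2) 226.131ms=3/4b +226.131ms=3/4b
3) 452.261ms=3/2b +226.131ms=3/4b
4) 678.392ms=9/4b +226.131ms=3/4b
5) 904.523ms=3b +452.261ms=3/2b
6) 1356.784ms=9/2b +452.261ms=3/2b
Σ=6b of 6 (199bpm 3/8) — PASS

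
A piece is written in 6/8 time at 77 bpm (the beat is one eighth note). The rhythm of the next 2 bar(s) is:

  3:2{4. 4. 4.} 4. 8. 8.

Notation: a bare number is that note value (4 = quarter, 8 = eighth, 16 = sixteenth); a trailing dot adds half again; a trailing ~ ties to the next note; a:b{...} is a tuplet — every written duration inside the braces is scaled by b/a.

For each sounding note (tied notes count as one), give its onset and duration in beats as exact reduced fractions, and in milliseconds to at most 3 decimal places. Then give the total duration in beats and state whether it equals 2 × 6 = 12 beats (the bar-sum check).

1) 0.0ms=0b +1558.442ms=2b
2) 1558.442ms=2b +1558.442ms=2b
3) 3116.883ms=4b +1558.442ms=2b
4) 4675.325ms=6b +2337.662ms=3b
5) 7012.987ms=9b +1168.831ms=3/2b
6) 8181.818ms=21/2b +1168.831ms=3/2b
Σ=12b of 12 (77bpm 6/8) — PASS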